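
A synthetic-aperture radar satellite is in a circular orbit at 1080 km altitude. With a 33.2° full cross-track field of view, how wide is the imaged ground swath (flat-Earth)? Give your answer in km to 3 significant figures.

Half-angle = 33.2°/2 = 16.6°.
Swath width ≈ 2h·tan(θ/2) = 2 × 1080 × tan(16.6°) = 643.9 km.

644 km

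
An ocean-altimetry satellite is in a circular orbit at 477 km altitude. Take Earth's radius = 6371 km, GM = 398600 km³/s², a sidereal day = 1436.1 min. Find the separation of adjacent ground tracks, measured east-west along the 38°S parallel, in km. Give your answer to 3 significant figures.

2060 km

Semi-major axis a = 6371 + 477 = 6848 km. Period T = 2π√(a³/μ) = 2π√(6848³/398600) = 5639.7 s = 94.00 min.
Node shift per orbit = (5639.7/86166) × 360° = 23.56°.
Equatorial spacing = 23.56 × 111.2 km/° = 2620 km.
At 38° latitude, spacing = 2620 × cos(38°) = 2065 km.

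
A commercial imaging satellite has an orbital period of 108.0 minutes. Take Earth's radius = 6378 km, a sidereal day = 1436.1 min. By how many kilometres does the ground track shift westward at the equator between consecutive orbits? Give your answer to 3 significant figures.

3010 km

T = 108.0 min = 6480.0 s.
During one orbit Earth rotates (6480.0 / 86166) × 360° = 27.07°.
At the equator that is 27.07° × (2π·6378/360) km/° = 27.07 × 111.3 = 3014 km.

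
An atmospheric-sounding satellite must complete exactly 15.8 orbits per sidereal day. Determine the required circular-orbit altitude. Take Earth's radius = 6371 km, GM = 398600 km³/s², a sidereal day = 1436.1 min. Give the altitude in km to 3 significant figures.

Required period T = 86166 / 15.8 = 5453.5 s.
From T = 2π√(a³/μ): a = (μ T²/4π²)^(1/3) = (398600 × 5453.5² / 4π²)^(1/3) = 6696 km.
Altitude h = a − R = 6696 − 6371 = 325 km.

325 km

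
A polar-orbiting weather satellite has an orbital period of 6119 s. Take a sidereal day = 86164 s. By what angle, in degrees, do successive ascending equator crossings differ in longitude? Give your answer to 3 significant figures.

During one orbit Earth rotates (6119.0 / 86164) × 360° = 25.57°.

25.6°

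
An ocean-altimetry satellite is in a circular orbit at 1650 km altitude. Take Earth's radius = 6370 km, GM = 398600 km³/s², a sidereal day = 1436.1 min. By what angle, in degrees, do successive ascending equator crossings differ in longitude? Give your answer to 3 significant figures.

29.9°

Semi-major axis a = 6370 + 1650 = 8020 km. Period T = 2π√(a³/μ) = 2π√(8020³/398600) = 7147.8 s = 119.13 min.
During one orbit Earth rotates (7147.8 / 86166) × 360° = 29.86°.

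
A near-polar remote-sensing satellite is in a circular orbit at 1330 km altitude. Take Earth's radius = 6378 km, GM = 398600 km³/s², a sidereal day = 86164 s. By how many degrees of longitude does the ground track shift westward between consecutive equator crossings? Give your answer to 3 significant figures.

28.1°

Semi-major axis a = 6378 + 1330 = 7708 km. Period T = 2π√(a³/μ) = 2π√(7708³/398600) = 6734.8 s = 112.25 min.
During one orbit Earth rotates (6734.8 / 86164) × 360° = 28.14°.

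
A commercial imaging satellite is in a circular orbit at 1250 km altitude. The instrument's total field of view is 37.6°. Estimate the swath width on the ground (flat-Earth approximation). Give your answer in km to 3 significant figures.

Half-angle = 37.6°/2 = 18.8°.
Swath width ≈ 2h·tan(θ/2) = 2 × 1250 × tan(18.8°) = 851.1 km.

851 km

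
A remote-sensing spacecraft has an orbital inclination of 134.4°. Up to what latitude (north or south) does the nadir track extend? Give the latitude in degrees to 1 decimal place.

45.6°

Retrograde orbit: the ground track reaches ±(180° − i) = ±(180 − 134.4) = ±45.6°.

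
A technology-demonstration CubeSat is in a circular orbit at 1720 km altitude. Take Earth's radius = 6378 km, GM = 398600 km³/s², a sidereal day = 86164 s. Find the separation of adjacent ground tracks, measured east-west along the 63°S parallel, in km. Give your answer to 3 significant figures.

1530 km

Semi-major axis a = 6378 + 1720 = 8098 km. Period T = 2π√(a³/μ) = 2π√(8098³/398600) = 7252.3 s = 120.87 min.
Node shift per orbit = (7252.3/86164) × 360° = 30.30°.
Equatorial spacing = 30.30 × 111.3 km/° = 3373 km.
At 63° latitude, spacing = 3373 × cos(63°) = 1531 km.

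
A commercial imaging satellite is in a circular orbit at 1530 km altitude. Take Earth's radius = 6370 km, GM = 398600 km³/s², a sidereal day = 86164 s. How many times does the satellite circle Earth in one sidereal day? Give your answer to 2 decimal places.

Semi-major axis a = 6370 + 1530 = 7900 km. Period T = 2π√(a³/μ) = 2π√(7900³/398600) = 6988.0 s = 116.47 min.
Orbits per sidereal day = 86164 / 6988.0 = 12.330.

12.33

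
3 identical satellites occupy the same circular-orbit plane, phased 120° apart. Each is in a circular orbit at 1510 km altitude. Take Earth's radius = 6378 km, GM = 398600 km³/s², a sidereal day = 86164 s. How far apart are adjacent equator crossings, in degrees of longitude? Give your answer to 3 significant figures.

9.71°

Semi-major axis a = 6378 + 1510 = 7888 km. Period T = 2π√(a³/μ) = 2π√(7888³/398600) = 6972.1 s = 116.20 min.
Single-satellite node shift = (6972.1/86164) × 360° = 29.13°.
With 3 satellites evenly phased, successive equator crossings are 29.13/3 = 9.710° apart.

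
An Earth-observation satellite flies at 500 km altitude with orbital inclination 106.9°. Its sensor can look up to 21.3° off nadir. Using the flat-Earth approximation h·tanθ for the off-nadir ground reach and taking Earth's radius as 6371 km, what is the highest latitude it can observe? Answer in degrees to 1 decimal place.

74.9°

Retrograde orbit: the ground track reaches ±(180° − i) = ±(180 − 106.9) = ±73.1°.
Sensor half-swath on the ground ≈ 500·tan(21.3°) = 195 km = 1.75° of latitude.
Maximum observable latitude ≈ 73.1 + 1.75 = 74.9°.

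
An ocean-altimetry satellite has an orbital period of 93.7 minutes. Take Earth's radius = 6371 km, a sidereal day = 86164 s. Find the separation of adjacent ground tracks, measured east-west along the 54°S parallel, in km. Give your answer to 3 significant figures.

T = 93.7 min = 5622.0 s.
Node shift per orbit = (5622.0/86164) × 360° = 23.49°.
Equatorial spacing = 23.49 × 111.2 km/° = 2612 km.
At 54° latitude, spacing = 2612 × cos(54°) = 1535 km.

1540 km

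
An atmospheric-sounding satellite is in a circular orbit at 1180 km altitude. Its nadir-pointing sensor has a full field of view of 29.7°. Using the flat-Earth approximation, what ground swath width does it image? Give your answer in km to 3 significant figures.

626 km

Half-angle = 29.7°/2 = 14.85°.
Swath width ≈ 2h·tan(θ/2) = 2 × 1180 × tan(14.85°) = 625.7 km.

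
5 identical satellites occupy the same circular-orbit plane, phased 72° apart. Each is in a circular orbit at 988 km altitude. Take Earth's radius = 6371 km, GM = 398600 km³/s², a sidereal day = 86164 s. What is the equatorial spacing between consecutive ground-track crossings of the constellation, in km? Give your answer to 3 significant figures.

Semi-major axis a = 6371 + 988 = 7359 km. Period T = 2π√(a³/μ) = 2π√(7359³/398600) = 6282.6 s = 104.71 min.
Single-satellite node shift = (6282.6/86164) × 360° = 26.25°.
With 5 satellites evenly phased, successive equator crossings are 26.25/5 = 5.250° apart.
That is 5.250 × 111.2 = 584 km at the equator.

584 km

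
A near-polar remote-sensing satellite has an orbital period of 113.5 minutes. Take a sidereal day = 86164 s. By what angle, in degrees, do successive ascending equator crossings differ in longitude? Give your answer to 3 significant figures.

T = 113.5 min = 6810.0 s.
During one orbit Earth rotates (6810.0 / 86164) × 360° = 28.45°.

28.5°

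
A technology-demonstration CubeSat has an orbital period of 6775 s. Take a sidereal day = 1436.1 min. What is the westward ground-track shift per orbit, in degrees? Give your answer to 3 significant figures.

During one orbit Earth rotates (6775.0 / 86166) × 360° = 28.31°.

28.3°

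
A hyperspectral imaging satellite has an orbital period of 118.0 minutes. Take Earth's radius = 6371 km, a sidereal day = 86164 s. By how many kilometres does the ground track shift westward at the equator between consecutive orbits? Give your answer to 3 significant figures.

T = 118.0 min = 7080.0 s.
During one orbit Earth rotates (7080.0 / 86164) × 360° = 29.58°.
At the equator that is 29.58° × (2π·6371/360) km/° = 29.58 × 111.2 = 3289 km.

3290 km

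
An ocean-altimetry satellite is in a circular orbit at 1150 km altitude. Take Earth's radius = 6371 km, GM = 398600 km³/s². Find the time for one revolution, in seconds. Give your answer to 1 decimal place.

6491.2 seconds

Semi-major axis a = 6371 + 1150 = 7521 km. Period T = 2π√(a³/μ) = 2π√(7521³/398600) = 6491.2 s = 108.19 min.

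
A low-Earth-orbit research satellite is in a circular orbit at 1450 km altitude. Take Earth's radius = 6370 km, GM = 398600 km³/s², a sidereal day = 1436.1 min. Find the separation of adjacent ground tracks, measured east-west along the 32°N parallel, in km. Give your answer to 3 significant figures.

Semi-major axis a = 6370 + 1450 = 7820 km. Period T = 2π√(a³/μ) = 2π√(7820³/398600) = 6882.1 s = 114.70 min.
Node shift per orbit = (6882.1/86166) × 360° = 28.75°.
Equatorial spacing = 28.75 × 111.2 km/° = 3197 km.
At 32° latitude, spacing = 3197 × cos(32°) = 2711 km.

2710 km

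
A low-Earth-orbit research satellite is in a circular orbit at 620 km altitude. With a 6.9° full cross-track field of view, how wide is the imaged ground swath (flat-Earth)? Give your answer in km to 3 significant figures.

Half-angle = 6.9°/2 = 3.45°.
Swath width ≈ 2h·tan(θ/2) = 2 × 620 × tan(3.45°) = 74.8 km.

74.8 km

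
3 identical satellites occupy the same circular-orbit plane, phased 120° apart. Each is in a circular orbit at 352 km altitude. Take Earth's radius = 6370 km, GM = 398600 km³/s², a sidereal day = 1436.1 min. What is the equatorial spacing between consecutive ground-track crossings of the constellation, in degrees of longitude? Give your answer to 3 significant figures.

Semi-major axis a = 6370 + 352 = 6722 km. Period T = 2π√(a³/μ) = 2π√(6722³/398600) = 5484.8 s = 91.41 min.
Single-satellite node shift = (5484.8/86166) × 360° = 22.92°.
With 3 satellites evenly phased, successive equator crossings are 22.92/3 = 7.638° apart.

7.64°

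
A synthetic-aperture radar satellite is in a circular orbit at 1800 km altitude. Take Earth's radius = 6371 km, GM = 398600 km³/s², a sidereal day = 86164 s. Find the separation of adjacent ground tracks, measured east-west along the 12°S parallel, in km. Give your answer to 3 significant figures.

Semi-major axis a = 6371 + 1800 = 8171 km. Period T = 2π√(a³/μ) = 2π√(8171³/398600) = 7350.6 s = 122.51 min.
Node shift per orbit = (7350.6/86164) × 360° = 30.71°.
Equatorial spacing = 30.71 × 111.2 km/° = 3415 km.
At 12° latitude, spacing = 3415 × cos(12°) = 3340 km.

3340 km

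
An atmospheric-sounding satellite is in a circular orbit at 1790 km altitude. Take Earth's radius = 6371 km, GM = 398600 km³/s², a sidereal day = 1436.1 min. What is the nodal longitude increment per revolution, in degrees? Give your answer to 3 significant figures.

30.7°

Semi-major axis a = 6371 + 1790 = 8161 km. Period T = 2π√(a³/μ) = 2π√(8161³/398600) = 7337.1 s = 122.29 min.
During one orbit Earth rotates (7337.1 / 86166) × 360° = 30.65°.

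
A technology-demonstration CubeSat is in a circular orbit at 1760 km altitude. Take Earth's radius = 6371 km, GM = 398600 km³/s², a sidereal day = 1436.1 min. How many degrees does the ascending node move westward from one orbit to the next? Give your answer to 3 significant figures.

30.5°

Semi-major axis a = 6371 + 1760 = 8131 km. Period T = 2π√(a³/μ) = 2π√(8131³/398600) = 7296.7 s = 121.61 min.
During one orbit Earth rotates (7296.7 / 86166) × 360° = 30.49°.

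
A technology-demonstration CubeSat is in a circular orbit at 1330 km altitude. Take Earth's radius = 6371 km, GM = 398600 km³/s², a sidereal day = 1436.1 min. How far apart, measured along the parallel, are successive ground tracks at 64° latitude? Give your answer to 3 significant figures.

1370 km

Semi-major axis a = 6371 + 1330 = 7701 km. Period T = 2π√(a³/μ) = 2π√(7701³/398600) = 6725.6 s = 112.09 min.
Node shift per orbit = (6725.6/86166) × 360° = 28.10°.
Equatorial spacing = 28.10 × 111.2 km/° = 3125 km.
At 64° latitude, spacing = 3125 × cos(64°) = 1370 km.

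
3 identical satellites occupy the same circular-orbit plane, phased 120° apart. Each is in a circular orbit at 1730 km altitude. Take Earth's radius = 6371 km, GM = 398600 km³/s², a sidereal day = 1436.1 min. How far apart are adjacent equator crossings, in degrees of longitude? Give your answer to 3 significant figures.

Semi-major axis a = 6371 + 1730 = 8101 km. Period T = 2π√(a³/μ) = 2π√(8101³/398600) = 7256.4 s = 120.94 min.
Single-satellite node shift = (7256.4/86166) × 360° = 30.32°.
With 3 satellites evenly phased, successive equator crossings are 30.32/3 = 10.106° apart.

10.1°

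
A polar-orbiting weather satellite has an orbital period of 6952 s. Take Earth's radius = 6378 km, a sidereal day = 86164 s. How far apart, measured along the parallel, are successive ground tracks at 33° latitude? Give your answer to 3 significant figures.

2710 km

Node shift per orbit = (6952.0/86164) × 360° = 29.05°.
Equatorial spacing = 29.05 × 111.3 km/° = 3233 km.
At 33° latitude, spacing = 3233 × cos(33°) = 2712 km.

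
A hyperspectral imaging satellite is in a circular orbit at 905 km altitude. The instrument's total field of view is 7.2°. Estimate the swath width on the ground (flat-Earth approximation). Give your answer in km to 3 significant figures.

Half-angle = 7.2°/2 = 3.6°.
Swath width ≈ 2h·tan(θ/2) = 2 × 905 × tan(3.6°) = 113.9 km.

114 km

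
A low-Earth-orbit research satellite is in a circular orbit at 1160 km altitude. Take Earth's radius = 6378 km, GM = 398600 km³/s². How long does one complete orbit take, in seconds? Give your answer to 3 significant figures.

6510 seconds

Semi-major axis a = 6378 + 1160 = 7538 km. Period T = 2π√(a³/μ) = 2π√(7538³/398600) = 6513.2 s = 108.55 min.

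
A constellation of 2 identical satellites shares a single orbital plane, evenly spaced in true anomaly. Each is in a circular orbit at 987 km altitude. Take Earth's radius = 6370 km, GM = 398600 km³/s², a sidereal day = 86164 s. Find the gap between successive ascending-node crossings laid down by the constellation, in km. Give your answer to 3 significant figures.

Semi-major axis a = 6370 + 987 = 7357 km. Period T = 2π√(a³/μ) = 2π√(7357³/398600) = 6280.0 s = 104.67 min.
Single-satellite node shift = (6280.0/86164) × 360° = 26.24°.
With 2 satellites evenly phased, successive equator crossings are 26.24/2 = 13.119° apart.
That is 13.119 × 111.2 = 1459 km at the equator.

1460 km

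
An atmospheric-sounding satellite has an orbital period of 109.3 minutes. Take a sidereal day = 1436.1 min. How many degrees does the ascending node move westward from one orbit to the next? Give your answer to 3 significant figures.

T = 109.3 min = 6558.0 s.
During one orbit Earth rotates (6558.0 / 86166) × 360° = 27.40°.

27.4°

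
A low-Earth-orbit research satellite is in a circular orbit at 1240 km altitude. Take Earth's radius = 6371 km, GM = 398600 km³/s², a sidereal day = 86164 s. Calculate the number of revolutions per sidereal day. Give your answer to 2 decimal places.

13.04

Semi-major axis a = 6371 + 1240 = 7611 km. Period T = 2π√(a³/μ) = 2π√(7611³/398600) = 6608.1 s = 110.13 min.
Orbits per sidereal day = 86164 / 6608.1 = 13.039.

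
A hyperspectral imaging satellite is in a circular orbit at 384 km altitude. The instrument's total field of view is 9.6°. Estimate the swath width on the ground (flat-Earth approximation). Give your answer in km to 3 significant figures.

64.5 km

Half-angle = 9.6°/2 = 4.8°.
Swath width ≈ 2h·tan(θ/2) = 2 × 384 × tan(4.8°) = 64.5 km.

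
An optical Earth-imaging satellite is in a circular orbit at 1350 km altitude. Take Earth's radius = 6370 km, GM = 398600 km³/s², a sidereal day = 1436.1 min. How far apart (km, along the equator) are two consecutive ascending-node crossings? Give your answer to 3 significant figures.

3140 km

Semi-major axis a = 6370 + 1350 = 7720 km. Period T = 2π√(a³/μ) = 2π√(7720³/398600) = 6750.5 s = 112.51 min.
During one orbit Earth rotates (6750.5 / 86166) × 360° = 28.20°.
At the equator that is 28.20° × (2π·6370/360) km/° = 28.20 × 111.2 = 3136 km.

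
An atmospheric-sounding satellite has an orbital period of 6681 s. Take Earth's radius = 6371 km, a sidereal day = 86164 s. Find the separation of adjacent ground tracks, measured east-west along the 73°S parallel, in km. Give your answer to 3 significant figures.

907 km

Node shift per orbit = (6681.0/86164) × 360° = 27.91°.
Equatorial spacing = 27.91 × 111.2 km/° = 3104 km.
At 73° latitude, spacing = 3104 × cos(73°) = 907 km.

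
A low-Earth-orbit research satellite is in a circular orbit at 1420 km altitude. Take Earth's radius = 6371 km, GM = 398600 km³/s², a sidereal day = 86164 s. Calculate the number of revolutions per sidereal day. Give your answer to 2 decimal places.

Semi-major axis a = 6371 + 1420 = 7791 km. Period T = 2π√(a³/μ) = 2π√(7791³/398600) = 6843.9 s = 114.06 min.
Orbits per sidereal day = 86164 / 6843.9 = 12.590.

12.59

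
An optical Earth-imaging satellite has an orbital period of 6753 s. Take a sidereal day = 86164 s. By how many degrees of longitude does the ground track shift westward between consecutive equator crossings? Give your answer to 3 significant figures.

28.2°

During one orbit Earth rotates (6753.0 / 86164) × 360° = 28.21°.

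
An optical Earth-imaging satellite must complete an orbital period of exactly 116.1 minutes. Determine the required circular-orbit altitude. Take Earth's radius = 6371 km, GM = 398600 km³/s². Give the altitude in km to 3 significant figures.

T = 116.1 min = 6966.0 s.
From T = 2π√(a³/μ): a = (μ T²/4π²)^(1/3) = (398600 × 6966.0² / 4π²)^(1/3) = 7883 km.
Altitude h = a − R = 7883 − 6371 = 1512 km.

1510 km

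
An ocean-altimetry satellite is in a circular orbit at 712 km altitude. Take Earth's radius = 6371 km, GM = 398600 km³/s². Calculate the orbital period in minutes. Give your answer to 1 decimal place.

Semi-major axis a = 6371 + 712 = 7083 km. Period T = 2π√(a³/μ) = 2π√(7083³/398600) = 5932.5 s = 98.87 min.

98.9 min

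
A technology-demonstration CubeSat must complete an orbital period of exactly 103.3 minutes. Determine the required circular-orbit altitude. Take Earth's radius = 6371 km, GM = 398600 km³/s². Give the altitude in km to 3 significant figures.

922 km

T = 103.3 min = 6198.0 s.
From T = 2π√(a³/μ): a = (μ T²/4π²)^(1/3) = (398600 × 6198.0² / 4π²)^(1/3) = 7293 km.
Altitude h = a − R = 7293 − 6371 = 922 km.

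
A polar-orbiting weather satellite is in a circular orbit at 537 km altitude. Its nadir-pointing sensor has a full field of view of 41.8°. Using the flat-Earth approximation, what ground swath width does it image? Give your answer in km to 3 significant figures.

Half-angle = 41.8°/2 = 20.9°.
Swath width ≈ 2h·tan(θ/2) = 2 × 537 × tan(20.9°) = 410.1 km.

410 km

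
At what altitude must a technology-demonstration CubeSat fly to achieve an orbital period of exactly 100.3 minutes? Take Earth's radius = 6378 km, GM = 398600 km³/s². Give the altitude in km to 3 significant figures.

773 km

T = 100.3 min = 6018.0 s.
From T = 2π√(a³/μ): a = (μ T²/4π²)^(1/3) = (398600 × 6018.0² / 4π²)^(1/3) = 7151 km.
Altitude h = a − R = 7151 − 6378 = 773 km.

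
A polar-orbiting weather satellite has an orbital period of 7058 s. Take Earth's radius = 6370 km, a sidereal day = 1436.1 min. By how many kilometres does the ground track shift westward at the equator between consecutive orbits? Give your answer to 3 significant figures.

During one orbit Earth rotates (7058.0 / 86166) × 360° = 29.49°.
At the equator that is 29.49° × (2π·6370/360) km/° = 29.49 × 111.2 = 3278 km.

3280 km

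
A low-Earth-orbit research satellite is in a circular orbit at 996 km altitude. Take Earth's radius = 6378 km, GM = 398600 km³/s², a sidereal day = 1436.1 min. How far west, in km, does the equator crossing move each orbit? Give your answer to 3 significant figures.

Semi-major axis a = 6378 + 996 = 7374 km. Period T = 2π√(a³/μ) = 2π√(7374³/398600) = 6301.8 s = 105.03 min.
During one orbit Earth rotates (6301.8 / 86166) × 360° = 26.33°.
At the equator that is 26.33° × (2π·6378/360) km/° = 26.33 × 111.3 = 2931 km.

2930 km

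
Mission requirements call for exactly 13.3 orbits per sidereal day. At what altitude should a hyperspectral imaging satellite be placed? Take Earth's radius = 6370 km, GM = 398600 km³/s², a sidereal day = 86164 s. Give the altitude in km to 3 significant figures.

Required period T = 86164 / 13.3 = 6478.5 s.
From T = 2π√(a³/μ): a = (μ T²/4π²)^(1/3) = (398600 × 6478.5² / 4π²)^(1/3) = 7511 km.
Altitude h = a − R = 7511 − 6370 = 1141 km.

1140 km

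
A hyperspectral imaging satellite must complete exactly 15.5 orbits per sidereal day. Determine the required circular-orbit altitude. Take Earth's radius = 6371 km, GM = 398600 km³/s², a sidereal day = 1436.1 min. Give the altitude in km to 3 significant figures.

Required period T = 86166 / 15.5 = 5559.1 s.
From T = 2π√(a³/μ): a = (μ T²/4π²)^(1/3) = (398600 × 5559.1² / 4π²)^(1/3) = 6783 km.
Altitude h = a − R = 6783 − 6371 = 412 km.

412 km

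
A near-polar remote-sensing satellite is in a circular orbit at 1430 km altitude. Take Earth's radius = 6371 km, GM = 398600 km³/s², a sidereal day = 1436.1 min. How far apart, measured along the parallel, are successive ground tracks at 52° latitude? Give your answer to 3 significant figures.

1960 km

Semi-major axis a = 6371 + 1430 = 7801 km. Period T = 2π√(a³/μ) = 2π√(7801³/398600) = 6857.0 s = 114.28 min.
Node shift per orbit = (6857.0/86166) × 360° = 28.65°.
Equatorial spacing = 28.65 × 111.2 km/° = 3186 km.
At 52° latitude, spacing = 3186 × cos(52°) = 1961 km.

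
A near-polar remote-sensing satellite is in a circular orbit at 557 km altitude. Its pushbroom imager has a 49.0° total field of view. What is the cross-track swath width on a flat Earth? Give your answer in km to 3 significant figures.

508 km

Half-angle = 49.0°/2 = 24.5°.
Swath width ≈ 2h·tan(θ/2) = 2 × 557 × tan(24.5°) = 507.7 km.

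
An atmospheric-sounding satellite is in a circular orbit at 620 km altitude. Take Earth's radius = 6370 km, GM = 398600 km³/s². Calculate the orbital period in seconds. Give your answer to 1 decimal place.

5816.0 seconds

Semi-major axis a = 6370 + 620 = 6990 km. Period T = 2π√(a³/μ) = 2π√(6990³/398600) = 5816.0 s = 96.93 min.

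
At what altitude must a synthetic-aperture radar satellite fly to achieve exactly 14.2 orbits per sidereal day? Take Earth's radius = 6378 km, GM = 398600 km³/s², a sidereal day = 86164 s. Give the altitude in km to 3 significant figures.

Required period T = 86164 / 14.2 = 6067.9 s.
From T = 2π√(a³/μ): a = (μ T²/4π²)^(1/3) = (398600 × 6067.9² / 4π²)^(1/3) = 7190 km.
Altitude h = a − R = 7190 − 6378 = 812 km.

812 km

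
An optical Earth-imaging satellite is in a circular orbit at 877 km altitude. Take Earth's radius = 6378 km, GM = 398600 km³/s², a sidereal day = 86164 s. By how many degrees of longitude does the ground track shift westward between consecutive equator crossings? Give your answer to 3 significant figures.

25.7°

Semi-major axis a = 6378 + 877 = 7255 km. Period T = 2π√(a³/μ) = 2π√(7255³/398600) = 6149.9 s = 102.50 min.
During one orbit Earth rotates (6149.9 / 86164) × 360° = 25.69°.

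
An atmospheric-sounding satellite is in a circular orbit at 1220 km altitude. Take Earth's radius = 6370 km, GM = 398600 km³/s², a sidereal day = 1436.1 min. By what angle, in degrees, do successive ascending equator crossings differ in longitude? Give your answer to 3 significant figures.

27.5°

Semi-major axis a = 6370 + 1220 = 7590 km. Period T = 2π√(a³/μ) = 2π√(7590³/398600) = 6580.7 s = 109.68 min.
During one orbit Earth rotates (6580.7 / 86166) × 360° = 27.49°.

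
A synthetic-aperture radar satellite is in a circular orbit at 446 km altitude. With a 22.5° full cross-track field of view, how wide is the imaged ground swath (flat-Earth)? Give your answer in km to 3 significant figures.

Half-angle = 22.5°/2 = 11.25°.
Swath width ≈ 2h·tan(θ/2) = 2 × 446 × tan(11.25°) = 177.4 km.

177 km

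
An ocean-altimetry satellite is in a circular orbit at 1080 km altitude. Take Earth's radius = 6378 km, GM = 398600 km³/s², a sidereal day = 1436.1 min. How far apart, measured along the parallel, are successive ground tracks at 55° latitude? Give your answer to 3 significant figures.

1710 km

Semi-major axis a = 6378 + 1080 = 7458 km. Period T = 2π√(a³/μ) = 2π√(7458³/398600) = 6409.8 s = 106.83 min.
Node shift per orbit = (6409.8/86166) × 360° = 26.78°.
Equatorial spacing = 26.78 × 111.3 km/° = 2981 km.
At 55° latitude, spacing = 2981 × cos(55°) = 1710 km.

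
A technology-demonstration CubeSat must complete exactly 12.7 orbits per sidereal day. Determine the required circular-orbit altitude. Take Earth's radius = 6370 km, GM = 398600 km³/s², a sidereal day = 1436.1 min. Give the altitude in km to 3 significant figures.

Required period T = 86166 / 12.7 = 6784.7 s.
From T = 2π√(a³/μ): a = (μ T²/4π²)^(1/3) = (398600 × 6784.7² / 4π²)^(1/3) = 7746 km.
Altitude h = a − R = 7746 − 6370 = 1376 km.

1380 km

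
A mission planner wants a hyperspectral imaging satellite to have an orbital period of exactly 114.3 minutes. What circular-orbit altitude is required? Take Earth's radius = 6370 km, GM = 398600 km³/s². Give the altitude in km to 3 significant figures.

T = 114.3 min = 6858.0 s.
From T = 2π√(a³/μ): a = (μ T²/4π²)^(1/3) = (398600 × 6858.0² / 4π²)^(1/3) = 7802 km.
Altitude h = a − R = 7802 − 6370 = 1432 km.

1430 km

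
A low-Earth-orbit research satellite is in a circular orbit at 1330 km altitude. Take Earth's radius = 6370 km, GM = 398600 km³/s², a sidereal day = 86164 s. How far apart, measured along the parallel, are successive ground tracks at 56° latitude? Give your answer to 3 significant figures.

1750 km

Semi-major axis a = 6370 + 1330 = 7700 km. Period T = 2π√(a³/μ) = 2π√(7700³/398600) = 6724.3 s = 112.07 min.
Node shift per orbit = (6724.3/86164) × 360° = 28.09°.
Equatorial spacing = 28.09 × 111.2 km/° = 3123 km.
At 56° latitude, spacing = 3123 × cos(56°) = 1747 km.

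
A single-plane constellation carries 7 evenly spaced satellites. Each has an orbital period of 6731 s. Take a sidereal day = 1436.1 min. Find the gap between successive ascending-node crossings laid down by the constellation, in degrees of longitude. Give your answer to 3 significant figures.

4.02°

Single-satellite node shift = (6731.0/86166) × 360° = 28.12°.
With 7 satellites evenly phased, successive equator crossings are 28.12/7 = 4.017° apart.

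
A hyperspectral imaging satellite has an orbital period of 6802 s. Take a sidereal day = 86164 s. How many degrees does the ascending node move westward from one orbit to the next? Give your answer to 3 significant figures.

28.4°

During one orbit Earth rotates (6802.0 / 86164) × 360° = 28.42°.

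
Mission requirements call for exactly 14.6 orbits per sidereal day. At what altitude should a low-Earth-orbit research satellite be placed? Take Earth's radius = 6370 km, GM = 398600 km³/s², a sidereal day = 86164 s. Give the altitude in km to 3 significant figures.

Required period T = 86164 / 14.6 = 5901.6 s.
From T = 2π√(a³/μ): a = (μ T²/4π²)^(1/3) = (398600 × 5901.6² / 4π²)^(1/3) = 7058 km.
Altitude h = a − R = 7058 − 6370 = 688 km.

688 km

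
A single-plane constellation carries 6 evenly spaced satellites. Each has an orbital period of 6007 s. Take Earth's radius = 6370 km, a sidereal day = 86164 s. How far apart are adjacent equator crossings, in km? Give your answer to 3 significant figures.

Single-satellite node shift = (6007.0/86164) × 360° = 25.10°.
With 6 satellites evenly phased, successive equator crossings are 25.10/6 = 4.183° apart.
That is 4.183 × 111.2 = 465 km at the equator.

465 km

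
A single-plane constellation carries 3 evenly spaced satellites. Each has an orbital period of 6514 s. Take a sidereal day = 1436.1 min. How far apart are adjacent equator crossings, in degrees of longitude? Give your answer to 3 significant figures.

9.07°

Single-satellite node shift = (6514.0/86166) × 360° = 27.22°.
With 3 satellites evenly phased, successive equator crossings are 27.22/3 = 9.072° apart.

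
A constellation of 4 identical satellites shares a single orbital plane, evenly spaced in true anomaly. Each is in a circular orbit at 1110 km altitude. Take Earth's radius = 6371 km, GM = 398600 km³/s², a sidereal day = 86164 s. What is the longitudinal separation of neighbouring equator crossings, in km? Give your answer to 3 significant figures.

Semi-major axis a = 6371 + 1110 = 7481 km. Period T = 2π√(a³/μ) = 2π√(7481³/398600) = 6439.5 s = 107.32 min.
Single-satellite node shift = (6439.5/86164) × 360° = 26.90°.
With 4 satellites evenly phased, successive equator crossings are 26.90/4 = 6.726° apart.
That is 6.726 × 111.2 = 748 km at the equator.

748 km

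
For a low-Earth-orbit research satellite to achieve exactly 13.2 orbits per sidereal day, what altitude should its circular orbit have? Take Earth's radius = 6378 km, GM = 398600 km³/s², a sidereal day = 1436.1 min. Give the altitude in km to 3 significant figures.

1170 km

Required period T = 86166 / 13.2 = 6527.7 s.
From T = 2π√(a³/μ): a = (μ T²/4π²)^(1/3) = (398600 × 6527.7² / 4π²)^(1/3) = 7549 km.
Altitude h = a − R = 7549 − 6378 = 1171 km.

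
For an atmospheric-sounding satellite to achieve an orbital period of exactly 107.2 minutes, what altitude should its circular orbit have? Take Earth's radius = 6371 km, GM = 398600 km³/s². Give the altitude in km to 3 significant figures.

1100 km

T = 107.2 min = 6432.0 s.
From T = 2π√(a³/μ): a = (μ T²/4π²)^(1/3) = (398600 × 6432.0² / 4π²)^(1/3) = 7475 km.
Altitude h = a − R = 7475 − 6371 = 1104 km.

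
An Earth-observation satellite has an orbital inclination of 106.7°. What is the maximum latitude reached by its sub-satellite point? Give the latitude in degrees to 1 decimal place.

Retrograde orbit: the ground track reaches ±(180° − i) = ±(180 − 106.7) = ±73.3°.

73.3°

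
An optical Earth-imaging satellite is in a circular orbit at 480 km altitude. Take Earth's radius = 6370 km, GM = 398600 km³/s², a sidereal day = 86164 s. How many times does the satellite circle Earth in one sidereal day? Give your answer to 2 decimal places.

15.27

Semi-major axis a = 6370 + 480 = 6850 km. Period T = 2π√(a³/μ) = 2π√(6850³/398600) = 5642.2 s = 94.04 min.
Orbits per sidereal day = 86164 / 5642.2 = 15.271.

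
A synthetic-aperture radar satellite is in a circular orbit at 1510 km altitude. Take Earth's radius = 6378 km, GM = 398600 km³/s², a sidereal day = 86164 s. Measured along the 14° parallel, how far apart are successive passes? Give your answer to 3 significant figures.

3150 km

Semi-major axis a = 6378 + 1510 = 7888 km. Period T = 2π√(a³/μ) = 2π√(7888³/398600) = 6972.1 s = 116.20 min.
Node shift per orbit = (6972.1/86164) × 360° = 29.13°.
Equatorial spacing = 29.13 × 111.3 km/° = 3243 km.
At 14° latitude, spacing = 3243 × cos(14°) = 3146 km.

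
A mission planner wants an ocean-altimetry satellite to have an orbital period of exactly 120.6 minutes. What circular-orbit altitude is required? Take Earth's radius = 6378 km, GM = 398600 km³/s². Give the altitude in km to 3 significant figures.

1710 km

T = 120.6 min = 7236.0 s.
From T = 2π√(a³/μ): a = (μ T²/4π²)^(1/3) = (398600 × 7236.0² / 4π²)^(1/3) = 8086 km.
Altitude h = a − R = 8086 − 6378 = 1708 km.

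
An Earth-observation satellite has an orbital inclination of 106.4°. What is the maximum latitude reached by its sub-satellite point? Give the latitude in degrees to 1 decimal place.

73.6°

Retrograde orbit: the ground track reaches ±(180° − i) = ±(180 − 106.4) = ±73.6°.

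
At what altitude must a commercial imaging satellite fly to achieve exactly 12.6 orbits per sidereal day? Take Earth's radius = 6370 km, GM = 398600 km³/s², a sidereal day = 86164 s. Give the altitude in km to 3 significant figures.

Required period T = 86164 / 12.6 = 6838.4 s.
From T = 2π√(a³/μ): a = (μ T²/4π²)^(1/3) = (398600 × 6838.4² / 4π²)^(1/3) = 7787 km.
Altitude h = a − R = 7787 − 6370 = 1417 km.

1420 km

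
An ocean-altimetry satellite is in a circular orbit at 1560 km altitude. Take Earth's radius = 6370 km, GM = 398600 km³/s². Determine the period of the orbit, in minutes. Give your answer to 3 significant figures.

Semi-major axis a = 6370 + 1560 = 7930 km. Period T = 2π√(a³/μ) = 2π√(7930³/398600) = 7027.8 s = 117.13 min.

117 min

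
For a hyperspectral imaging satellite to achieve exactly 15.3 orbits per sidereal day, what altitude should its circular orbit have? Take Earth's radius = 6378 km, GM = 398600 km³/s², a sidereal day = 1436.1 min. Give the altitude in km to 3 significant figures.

Required period T = 86166 / 15.3 = 5631.8 s.
From T = 2π√(a³/μ): a = (μ T²/4π²)^(1/3) = (398600 × 5631.8² / 4π²)^(1/3) = 6842 km.
Altitude h = a − R = 6842 − 6378 = 464 km.

464 km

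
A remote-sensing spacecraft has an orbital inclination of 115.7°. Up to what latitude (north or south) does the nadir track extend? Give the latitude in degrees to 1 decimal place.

64.3°

Retrograde orbit: the ground track reaches ±(180° − i) = ±(180 − 115.7) = ±64.3°.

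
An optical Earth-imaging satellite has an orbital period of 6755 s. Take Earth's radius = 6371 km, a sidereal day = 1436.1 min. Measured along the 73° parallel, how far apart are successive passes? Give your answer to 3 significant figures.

Node shift per orbit = (6755.0/86166) × 360° = 28.22°.
Equatorial spacing = 28.22 × 111.2 km/° = 3138 km.
At 73° latitude, spacing = 3138 × cos(73°) = 918 km.

918 km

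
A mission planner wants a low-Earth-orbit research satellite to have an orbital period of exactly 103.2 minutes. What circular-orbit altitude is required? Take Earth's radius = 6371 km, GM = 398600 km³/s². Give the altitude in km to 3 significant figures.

917 km

T = 103.2 min = 6192.0 s.
From T = 2π√(a³/μ): a = (μ T²/4π²)^(1/3) = (398600 × 6192.0² / 4π²)^(1/3) = 7288 km.
Altitude h = a − R = 7288 − 6371 = 917 km.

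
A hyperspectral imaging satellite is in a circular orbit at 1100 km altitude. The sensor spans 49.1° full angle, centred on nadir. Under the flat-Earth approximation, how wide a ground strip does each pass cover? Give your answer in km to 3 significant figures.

1000 km

Half-angle = 49.1°/2 = 24.55°.
Swath width ≈ 2h·tan(θ/2) = 2 × 1100 × tan(24.55°) = 1004.9 km.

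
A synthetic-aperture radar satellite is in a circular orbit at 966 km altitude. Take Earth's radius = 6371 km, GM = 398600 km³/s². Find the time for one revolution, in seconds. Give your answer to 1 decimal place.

Semi-major axis a = 6371 + 966 = 7337 km. Period T = 2π√(a³/μ) = 2π√(7337³/398600) = 6254.4 s = 104.24 min.

6254.4 seconds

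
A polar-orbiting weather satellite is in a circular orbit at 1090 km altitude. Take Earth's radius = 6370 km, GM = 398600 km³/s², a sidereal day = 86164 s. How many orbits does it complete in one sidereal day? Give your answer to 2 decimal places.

13.44

Semi-major axis a = 6370 + 1090 = 7460 km. Period T = 2π√(a³/μ) = 2π√(7460³/398600) = 6412.4 s = 106.87 min.
Orbits per sidereal day = 86164 / 6412.4 = 13.437.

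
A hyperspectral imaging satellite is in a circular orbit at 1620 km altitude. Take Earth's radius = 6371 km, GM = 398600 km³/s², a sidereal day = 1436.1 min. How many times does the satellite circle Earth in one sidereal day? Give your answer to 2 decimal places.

Semi-major axis a = 6371 + 1620 = 7991 km. Period T = 2π√(a³/μ) = 2π√(7991³/398600) = 7109.1 s = 118.48 min.
Orbits per sidereal day = 86166 / 7109.1 = 12.121.

12.12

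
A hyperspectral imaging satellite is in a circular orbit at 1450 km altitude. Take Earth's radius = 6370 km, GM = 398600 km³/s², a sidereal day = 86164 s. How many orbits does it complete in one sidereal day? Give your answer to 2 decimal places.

12.52

Semi-major axis a = 6370 + 1450 = 7820 km. Period T = 2π√(a³/μ) = 2π√(7820³/398600) = 6882.1 s = 114.70 min.
Orbits per sidereal day = 86164 / 6882.1 = 12.520.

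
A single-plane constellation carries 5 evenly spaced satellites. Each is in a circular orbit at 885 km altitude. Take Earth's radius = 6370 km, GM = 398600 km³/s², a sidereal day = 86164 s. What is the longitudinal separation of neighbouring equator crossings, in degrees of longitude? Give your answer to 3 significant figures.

5.14°

Semi-major axis a = 6370 + 885 = 7255 km. Period T = 2π√(a³/μ) = 2π√(7255³/398600) = 6149.9 s = 102.50 min.
Single-satellite node shift = (6149.9/86164) × 360° = 25.69°.
With 5 satellites evenly phased, successive equator crossings are 25.69/5 = 5.139° apart.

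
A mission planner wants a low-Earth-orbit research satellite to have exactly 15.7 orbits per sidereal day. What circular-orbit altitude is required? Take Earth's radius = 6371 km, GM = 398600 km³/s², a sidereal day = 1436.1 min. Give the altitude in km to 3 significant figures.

354 km

Required period T = 86166 / 15.7 = 5488.3 s.
From T = 2π√(a³/μ): a = (μ T²/4π²)^(1/3) = (398600 × 5488.3² / 4π²)^(1/3) = 6725 km.
Altitude h = a − R = 6725 − 6371 = 354 km.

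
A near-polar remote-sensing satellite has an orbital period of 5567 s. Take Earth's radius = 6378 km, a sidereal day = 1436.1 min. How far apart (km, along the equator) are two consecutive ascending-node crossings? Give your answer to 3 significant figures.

During one orbit Earth rotates (5567.0 / 86166) × 360° = 23.26°.
At the equator that is 23.26° × (2π·6378/360) km/° = 23.26 × 111.3 = 2589 km.

2590 km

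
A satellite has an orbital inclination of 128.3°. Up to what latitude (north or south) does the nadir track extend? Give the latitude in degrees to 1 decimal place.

51.7°

Retrograde orbit: the ground track reaches ±(180° − i) = ±(180 − 128.3) = ±51.7°.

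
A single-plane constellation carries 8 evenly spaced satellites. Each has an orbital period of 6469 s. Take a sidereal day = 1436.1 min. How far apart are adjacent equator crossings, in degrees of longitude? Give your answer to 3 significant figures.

3.38°

Single-satellite node shift = (6469.0/86166) × 360° = 27.03°.
With 8 satellites evenly phased, successive equator crossings are 27.03/8 = 3.378° apart.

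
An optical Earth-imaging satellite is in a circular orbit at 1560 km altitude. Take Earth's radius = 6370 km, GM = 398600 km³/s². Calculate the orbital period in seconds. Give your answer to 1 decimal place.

Semi-major axis a = 6370 + 1560 = 7930 km. Period T = 2π√(a³/μ) = 2π√(7930³/398600) = 7027.8 s = 117.13 min.

7027.8 seconds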